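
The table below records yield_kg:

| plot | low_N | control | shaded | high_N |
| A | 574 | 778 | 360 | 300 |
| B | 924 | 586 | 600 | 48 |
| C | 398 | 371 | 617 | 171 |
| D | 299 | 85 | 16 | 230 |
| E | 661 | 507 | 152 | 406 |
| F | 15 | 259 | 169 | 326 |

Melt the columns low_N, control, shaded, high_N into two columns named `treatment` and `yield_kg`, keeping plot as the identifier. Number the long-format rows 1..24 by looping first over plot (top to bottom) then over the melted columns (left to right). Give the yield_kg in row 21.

24 rows total (6 × 4). Row 21: index ⌊(21-1)/4⌋ = 5 into plot → F; (21-1) mod 4 = 0 into the melted columns → low_N.
So row 21 is (F, low_N, 15); yield_kg = 15.

15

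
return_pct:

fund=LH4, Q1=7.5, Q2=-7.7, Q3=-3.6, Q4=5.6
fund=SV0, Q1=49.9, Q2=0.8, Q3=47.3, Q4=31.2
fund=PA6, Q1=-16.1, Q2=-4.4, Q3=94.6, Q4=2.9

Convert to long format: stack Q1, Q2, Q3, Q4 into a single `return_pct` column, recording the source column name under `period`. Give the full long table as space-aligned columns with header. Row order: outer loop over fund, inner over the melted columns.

Each (fund, column) pair becomes one row: 3 × 4 = 12 rows.
For example, (LH4, Q1) → return_pct=7.5.

fund  period  return_pct
LH4   Q1      7.5       
LH4   Q2      -7.7      
LH4   Q3      -3.6      
LH4   Q4      5.6       
SV0   Q1      49.9      
SV0   Q2      0.8       
SV0   Q3      47.3      
SV0   Q4      31.2      
PA6   Q1      -16.1     
PA6   Q2      -4.4      
PA6   Q3      94.6      
PA6   Q4      2.9       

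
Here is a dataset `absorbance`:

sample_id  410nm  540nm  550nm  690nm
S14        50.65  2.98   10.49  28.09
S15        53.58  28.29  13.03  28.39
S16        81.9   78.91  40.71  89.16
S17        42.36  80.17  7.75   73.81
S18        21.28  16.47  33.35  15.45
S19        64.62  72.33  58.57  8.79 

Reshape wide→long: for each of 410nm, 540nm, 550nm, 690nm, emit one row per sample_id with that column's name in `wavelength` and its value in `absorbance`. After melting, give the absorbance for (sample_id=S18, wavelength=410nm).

Unpivoting turns each (sample_id, wide-column) pair into one long row.
The wide cell at row S18, column 410nm holds 21.28, so the long row (S18, 410nm) has absorbance=21.28.

21.28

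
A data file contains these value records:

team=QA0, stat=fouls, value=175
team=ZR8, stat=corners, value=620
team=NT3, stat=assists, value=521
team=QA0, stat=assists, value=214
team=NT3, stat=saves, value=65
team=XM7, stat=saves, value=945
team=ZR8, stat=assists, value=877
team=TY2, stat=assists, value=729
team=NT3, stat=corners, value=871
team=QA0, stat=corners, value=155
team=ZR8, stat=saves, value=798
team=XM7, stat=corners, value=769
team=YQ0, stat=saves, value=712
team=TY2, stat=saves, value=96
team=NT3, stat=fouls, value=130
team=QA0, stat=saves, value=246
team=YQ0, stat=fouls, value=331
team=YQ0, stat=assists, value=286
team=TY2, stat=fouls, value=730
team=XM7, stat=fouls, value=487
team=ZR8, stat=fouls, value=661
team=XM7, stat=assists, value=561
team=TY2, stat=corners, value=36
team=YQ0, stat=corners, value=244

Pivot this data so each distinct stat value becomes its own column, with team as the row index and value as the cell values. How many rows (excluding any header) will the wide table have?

6 distinct team values → 6 rows.

6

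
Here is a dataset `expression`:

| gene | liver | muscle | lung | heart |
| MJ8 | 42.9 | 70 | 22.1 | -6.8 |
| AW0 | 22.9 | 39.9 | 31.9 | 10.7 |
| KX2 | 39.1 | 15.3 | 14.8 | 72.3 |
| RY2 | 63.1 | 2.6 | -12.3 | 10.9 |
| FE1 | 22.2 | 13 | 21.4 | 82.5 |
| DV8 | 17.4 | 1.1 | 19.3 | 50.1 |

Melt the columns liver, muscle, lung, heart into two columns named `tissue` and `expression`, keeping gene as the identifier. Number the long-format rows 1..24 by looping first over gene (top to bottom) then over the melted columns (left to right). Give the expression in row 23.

24 rows total (6 × 4). Row 23: index ⌊(23-1)/4⌋ = 5 into gene → DV8; (23-1) mod 4 = 2 into the melted columns → lung.
So row 23 is (DV8, lung, 19.3); expression = 19.3.

19.3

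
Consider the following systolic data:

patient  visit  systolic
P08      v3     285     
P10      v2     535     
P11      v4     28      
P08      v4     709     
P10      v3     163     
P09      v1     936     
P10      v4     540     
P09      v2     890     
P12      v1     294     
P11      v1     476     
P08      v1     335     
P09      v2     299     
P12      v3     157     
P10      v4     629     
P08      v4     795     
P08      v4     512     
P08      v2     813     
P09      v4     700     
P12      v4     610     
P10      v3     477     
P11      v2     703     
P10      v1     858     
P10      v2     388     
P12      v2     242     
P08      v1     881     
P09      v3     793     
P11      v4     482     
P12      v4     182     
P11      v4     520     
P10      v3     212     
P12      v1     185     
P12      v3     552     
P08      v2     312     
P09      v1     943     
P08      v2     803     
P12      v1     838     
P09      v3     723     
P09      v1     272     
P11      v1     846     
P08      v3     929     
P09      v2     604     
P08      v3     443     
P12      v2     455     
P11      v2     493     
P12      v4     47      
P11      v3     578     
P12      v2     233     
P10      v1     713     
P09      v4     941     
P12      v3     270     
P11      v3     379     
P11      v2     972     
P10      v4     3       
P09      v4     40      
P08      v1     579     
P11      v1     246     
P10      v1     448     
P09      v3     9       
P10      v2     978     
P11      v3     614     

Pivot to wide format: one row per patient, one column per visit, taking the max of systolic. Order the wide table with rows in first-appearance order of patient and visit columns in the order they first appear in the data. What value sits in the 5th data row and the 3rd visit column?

610

With rows in first-appearance order of patient, row 5 is patient=P12. visit columns in first-appearance order: v3, v2, v4, v1; column 3 is v4.
Long rows with patient=P12, visit=v4: max(610, 182, 47) = 610.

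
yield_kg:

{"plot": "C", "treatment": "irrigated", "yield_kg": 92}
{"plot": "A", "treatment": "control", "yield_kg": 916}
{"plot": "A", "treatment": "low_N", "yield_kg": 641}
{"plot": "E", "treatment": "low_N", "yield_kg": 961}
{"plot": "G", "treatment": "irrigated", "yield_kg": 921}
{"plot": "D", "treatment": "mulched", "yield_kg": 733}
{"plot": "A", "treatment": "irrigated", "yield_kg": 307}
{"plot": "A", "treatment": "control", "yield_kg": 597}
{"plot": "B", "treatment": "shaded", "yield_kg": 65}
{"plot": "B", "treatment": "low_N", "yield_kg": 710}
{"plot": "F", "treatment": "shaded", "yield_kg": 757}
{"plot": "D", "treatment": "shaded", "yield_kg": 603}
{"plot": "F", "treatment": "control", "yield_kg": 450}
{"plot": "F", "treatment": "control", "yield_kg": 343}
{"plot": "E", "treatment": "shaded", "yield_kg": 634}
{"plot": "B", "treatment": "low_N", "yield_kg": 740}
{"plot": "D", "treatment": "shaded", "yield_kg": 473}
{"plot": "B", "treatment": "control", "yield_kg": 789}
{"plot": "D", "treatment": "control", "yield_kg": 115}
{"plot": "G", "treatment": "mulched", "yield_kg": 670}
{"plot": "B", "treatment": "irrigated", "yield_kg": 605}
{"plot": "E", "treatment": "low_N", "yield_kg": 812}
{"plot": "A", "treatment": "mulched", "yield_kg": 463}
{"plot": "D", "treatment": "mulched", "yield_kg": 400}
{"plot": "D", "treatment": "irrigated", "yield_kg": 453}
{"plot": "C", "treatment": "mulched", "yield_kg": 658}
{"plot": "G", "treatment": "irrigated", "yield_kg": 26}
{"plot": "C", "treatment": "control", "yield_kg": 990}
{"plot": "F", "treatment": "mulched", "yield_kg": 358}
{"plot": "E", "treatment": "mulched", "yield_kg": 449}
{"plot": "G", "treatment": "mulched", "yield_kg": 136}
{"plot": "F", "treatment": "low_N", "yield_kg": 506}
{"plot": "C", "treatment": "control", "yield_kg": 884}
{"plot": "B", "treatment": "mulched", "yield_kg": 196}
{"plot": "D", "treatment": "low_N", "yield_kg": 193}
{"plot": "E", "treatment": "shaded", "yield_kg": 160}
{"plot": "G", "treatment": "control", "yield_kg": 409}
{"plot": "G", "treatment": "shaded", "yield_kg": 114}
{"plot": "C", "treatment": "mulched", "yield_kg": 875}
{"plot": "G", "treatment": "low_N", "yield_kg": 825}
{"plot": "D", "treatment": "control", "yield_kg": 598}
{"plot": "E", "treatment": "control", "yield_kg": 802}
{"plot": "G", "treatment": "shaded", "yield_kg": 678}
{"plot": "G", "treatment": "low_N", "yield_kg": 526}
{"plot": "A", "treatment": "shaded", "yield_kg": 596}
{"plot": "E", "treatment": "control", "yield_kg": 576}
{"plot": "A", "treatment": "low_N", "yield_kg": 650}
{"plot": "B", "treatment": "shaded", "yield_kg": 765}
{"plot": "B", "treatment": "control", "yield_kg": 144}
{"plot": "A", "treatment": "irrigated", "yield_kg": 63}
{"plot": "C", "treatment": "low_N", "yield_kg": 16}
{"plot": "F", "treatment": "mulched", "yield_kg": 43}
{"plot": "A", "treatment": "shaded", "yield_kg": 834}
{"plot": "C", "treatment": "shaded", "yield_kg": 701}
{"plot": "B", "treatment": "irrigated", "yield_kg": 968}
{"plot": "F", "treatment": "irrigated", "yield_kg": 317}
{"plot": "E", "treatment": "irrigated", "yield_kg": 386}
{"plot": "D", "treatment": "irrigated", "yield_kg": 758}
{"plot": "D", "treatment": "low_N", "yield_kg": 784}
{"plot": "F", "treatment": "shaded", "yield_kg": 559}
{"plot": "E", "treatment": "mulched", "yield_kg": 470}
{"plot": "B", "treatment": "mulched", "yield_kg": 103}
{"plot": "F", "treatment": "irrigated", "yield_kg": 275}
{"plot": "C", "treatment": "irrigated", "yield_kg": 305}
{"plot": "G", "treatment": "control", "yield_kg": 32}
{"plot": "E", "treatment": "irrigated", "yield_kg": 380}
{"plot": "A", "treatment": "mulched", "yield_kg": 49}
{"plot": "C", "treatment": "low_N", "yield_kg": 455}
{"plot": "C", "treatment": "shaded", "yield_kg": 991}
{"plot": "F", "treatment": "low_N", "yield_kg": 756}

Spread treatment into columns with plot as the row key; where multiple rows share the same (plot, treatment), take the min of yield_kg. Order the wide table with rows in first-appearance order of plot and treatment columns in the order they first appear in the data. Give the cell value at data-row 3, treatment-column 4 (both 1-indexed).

With rows in first-appearance order of plot, row 3 is plot=E. treatment columns in first-appearance order: irrigated, control, low_N, mulched, shaded; column 4 is mulched.
Long rows with plot=E, treatment=mulched: min(449, 470) = 449.

449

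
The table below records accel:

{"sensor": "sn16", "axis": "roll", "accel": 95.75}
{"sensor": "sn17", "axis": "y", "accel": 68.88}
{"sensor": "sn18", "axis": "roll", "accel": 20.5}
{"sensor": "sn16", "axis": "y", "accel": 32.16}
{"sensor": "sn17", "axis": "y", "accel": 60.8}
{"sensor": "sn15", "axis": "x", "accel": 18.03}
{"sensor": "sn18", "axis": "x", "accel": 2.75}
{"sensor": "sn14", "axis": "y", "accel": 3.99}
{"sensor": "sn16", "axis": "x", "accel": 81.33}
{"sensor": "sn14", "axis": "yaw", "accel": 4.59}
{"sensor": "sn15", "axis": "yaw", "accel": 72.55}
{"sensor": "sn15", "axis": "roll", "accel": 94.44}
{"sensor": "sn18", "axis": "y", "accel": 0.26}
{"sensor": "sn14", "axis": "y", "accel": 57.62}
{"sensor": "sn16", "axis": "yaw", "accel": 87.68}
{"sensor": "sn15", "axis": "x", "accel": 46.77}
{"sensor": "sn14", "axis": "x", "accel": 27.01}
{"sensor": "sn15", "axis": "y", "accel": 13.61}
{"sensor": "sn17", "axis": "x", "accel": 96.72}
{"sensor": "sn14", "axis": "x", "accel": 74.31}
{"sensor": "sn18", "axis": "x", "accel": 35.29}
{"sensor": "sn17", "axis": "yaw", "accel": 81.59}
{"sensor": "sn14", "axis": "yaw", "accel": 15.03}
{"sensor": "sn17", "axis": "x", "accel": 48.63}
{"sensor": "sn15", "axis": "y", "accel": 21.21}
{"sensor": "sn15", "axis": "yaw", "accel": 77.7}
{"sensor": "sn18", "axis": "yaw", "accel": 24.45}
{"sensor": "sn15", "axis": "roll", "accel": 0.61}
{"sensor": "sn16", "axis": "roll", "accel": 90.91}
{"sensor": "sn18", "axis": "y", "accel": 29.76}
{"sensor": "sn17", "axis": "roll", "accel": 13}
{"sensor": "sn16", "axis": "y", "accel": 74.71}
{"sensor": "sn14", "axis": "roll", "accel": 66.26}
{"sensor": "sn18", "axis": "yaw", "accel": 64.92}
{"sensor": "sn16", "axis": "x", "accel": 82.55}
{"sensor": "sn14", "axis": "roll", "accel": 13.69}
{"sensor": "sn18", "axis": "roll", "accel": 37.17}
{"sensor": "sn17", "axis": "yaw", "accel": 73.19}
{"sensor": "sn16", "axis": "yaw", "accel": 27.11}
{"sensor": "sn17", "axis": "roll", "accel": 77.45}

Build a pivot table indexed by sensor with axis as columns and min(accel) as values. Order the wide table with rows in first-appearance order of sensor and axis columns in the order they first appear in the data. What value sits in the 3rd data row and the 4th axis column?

With rows in first-appearance order of sensor, row 3 is sensor=sn18. axis columns in first-appearance order: roll, y, x, yaw; column 4 is yaw.
Long rows with sensor=sn18, axis=yaw: min(24.45, 64.92) = 24.45.

24.45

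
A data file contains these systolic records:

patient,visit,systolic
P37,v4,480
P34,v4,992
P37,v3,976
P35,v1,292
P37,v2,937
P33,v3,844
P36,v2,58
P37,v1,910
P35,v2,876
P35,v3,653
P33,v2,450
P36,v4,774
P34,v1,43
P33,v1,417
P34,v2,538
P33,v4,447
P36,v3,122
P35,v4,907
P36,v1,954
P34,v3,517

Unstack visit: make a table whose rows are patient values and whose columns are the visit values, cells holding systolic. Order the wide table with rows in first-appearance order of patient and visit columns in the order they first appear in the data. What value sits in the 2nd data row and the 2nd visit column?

With rows in first-appearance order of patient, row 2 is patient=P34. visit columns in first-appearance order: v4, v3, v1, v2; column 2 is v3.
Long rows with patient=P34, visit=v3: systolic = 517.

517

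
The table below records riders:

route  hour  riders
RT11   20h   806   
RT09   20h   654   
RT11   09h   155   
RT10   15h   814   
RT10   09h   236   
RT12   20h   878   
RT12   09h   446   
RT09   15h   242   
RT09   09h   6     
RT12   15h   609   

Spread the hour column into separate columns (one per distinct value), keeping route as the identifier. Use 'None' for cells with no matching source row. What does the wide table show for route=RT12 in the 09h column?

446

The long row with route=RT12, hour=09h has riders=446.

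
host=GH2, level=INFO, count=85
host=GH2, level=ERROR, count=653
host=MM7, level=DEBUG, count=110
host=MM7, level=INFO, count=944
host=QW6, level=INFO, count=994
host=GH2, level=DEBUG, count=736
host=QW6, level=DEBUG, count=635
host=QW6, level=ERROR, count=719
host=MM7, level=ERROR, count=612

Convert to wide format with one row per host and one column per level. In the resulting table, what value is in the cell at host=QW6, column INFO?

994

Wide layout: rows indexed by host, columns are the 3 distinct level values (INFO, ERROR, DEBUG).
Cell (host=QW6, level=INFO) draws from the long row where host=QW6 and level=INFO, which has count=994.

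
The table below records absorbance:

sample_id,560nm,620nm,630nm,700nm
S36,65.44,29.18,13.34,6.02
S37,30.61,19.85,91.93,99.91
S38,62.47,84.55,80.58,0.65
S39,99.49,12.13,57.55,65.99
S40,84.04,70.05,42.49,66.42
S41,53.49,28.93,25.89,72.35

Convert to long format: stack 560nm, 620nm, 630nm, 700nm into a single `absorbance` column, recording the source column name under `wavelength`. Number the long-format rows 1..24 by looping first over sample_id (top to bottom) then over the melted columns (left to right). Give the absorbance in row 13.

99.49

24 rows total (6 × 4). Row 13: index ⌊(13-1)/4⌋ = 3 into sample_id → S39; (13-1) mod 4 = 0 into the melted columns → 560nm.
So row 13 is (S39, 560nm, 99.49); absorbance = 99.49.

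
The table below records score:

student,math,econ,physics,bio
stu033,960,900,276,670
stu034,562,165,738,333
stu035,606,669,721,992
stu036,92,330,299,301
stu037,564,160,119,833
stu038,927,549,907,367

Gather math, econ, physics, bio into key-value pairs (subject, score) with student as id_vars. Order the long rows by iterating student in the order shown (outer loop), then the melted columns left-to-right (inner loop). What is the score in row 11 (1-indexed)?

24 rows total (6 × 4). Row 11: index ⌊(11-1)/4⌋ = 2 into student → stu035; (11-1) mod 4 = 2 into the melted columns → physics.
So row 11 is (stu035, physics, 721); score = 721.

721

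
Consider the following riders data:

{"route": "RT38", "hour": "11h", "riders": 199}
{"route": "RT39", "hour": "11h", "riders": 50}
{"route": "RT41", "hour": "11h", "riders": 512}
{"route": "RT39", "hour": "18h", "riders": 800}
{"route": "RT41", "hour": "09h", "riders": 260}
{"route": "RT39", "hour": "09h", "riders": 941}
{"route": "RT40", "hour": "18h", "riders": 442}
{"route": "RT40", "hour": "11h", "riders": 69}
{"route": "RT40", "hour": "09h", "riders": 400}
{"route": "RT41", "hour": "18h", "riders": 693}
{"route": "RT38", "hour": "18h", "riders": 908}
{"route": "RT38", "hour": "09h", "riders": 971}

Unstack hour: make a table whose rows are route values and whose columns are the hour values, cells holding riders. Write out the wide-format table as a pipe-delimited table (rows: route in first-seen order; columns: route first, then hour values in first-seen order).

Columns: route plus the 3 distinct hour values (11h, 18h, 09h).
For example, row RT38 column 11h takes riders=199 from the long row (RT38, 11h).

| route | 11h | 18h | 09h |
| RT38 | 199 | 908 | 971 |
| RT39 | 50 | 800 | 941 |
| RT41 | 512 | 693 | 260 |
| RT40 | 69 | 442 | 400 |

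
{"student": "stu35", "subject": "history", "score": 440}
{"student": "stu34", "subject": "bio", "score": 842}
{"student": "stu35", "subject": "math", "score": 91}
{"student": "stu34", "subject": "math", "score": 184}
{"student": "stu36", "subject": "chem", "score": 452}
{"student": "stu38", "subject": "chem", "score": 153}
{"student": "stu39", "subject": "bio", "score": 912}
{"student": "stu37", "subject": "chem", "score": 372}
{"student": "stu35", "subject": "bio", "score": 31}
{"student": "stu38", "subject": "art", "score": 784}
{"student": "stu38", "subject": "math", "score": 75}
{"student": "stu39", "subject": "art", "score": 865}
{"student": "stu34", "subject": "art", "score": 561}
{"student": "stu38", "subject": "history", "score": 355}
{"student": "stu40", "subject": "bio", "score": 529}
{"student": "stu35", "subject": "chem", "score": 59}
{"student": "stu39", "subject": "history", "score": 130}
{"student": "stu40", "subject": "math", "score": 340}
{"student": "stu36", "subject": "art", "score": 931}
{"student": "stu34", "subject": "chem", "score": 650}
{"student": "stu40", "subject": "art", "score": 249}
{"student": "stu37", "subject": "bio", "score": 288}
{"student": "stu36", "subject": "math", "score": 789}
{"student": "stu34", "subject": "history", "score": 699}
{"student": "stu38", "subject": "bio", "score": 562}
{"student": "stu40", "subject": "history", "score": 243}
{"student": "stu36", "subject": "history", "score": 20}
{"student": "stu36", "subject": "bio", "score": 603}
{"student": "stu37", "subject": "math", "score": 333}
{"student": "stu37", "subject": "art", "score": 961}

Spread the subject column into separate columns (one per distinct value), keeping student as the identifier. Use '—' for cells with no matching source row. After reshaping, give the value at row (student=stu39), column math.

—

No long-format row has student=stu39 and subject=math, so the cell is —.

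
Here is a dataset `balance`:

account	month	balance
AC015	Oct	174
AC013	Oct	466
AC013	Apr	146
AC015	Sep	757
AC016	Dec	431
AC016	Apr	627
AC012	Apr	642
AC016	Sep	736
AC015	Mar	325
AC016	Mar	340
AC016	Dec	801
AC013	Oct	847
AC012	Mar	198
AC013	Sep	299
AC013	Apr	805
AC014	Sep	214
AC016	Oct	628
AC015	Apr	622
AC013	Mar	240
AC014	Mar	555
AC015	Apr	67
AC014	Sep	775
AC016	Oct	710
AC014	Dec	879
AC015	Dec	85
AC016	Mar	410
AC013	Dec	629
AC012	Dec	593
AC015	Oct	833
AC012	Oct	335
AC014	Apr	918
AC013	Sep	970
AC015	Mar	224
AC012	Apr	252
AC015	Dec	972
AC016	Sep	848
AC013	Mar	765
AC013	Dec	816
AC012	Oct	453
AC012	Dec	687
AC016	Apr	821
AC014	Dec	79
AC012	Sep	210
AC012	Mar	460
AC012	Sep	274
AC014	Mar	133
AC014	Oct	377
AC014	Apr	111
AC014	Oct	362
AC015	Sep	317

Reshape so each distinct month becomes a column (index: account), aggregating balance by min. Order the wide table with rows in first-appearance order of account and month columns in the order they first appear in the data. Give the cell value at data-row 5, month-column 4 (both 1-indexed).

With rows in first-appearance order of account, row 5 is account=AC014. month columns in first-appearance order: Oct, Apr, Sep, Dec, Mar; column 4 is Dec.
Long rows with account=AC014, month=Dec: min(879, 79) = 79.

79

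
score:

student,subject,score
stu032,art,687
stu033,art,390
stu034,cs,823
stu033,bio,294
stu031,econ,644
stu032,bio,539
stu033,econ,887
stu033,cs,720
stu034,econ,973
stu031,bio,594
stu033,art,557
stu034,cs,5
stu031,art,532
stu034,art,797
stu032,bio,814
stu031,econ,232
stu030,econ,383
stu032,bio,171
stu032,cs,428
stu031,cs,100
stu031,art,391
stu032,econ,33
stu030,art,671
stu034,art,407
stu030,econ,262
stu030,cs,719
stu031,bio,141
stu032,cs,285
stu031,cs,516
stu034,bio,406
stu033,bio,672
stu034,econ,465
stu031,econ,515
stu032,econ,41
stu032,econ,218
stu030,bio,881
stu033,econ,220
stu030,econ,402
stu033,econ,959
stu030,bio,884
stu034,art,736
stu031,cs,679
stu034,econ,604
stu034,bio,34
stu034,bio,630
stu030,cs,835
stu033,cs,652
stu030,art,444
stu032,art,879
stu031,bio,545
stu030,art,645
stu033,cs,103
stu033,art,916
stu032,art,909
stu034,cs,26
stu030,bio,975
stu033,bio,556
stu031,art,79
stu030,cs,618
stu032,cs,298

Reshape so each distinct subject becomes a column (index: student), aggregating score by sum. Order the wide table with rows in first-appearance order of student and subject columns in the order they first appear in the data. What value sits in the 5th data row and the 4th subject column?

With rows in first-appearance order of student, row 5 is student=stu030. subject columns in first-appearance order: art, cs, bio, econ; column 4 is econ.
Long rows with student=stu030, subject=econ: 383 + 262 + 402 = 1047.

1047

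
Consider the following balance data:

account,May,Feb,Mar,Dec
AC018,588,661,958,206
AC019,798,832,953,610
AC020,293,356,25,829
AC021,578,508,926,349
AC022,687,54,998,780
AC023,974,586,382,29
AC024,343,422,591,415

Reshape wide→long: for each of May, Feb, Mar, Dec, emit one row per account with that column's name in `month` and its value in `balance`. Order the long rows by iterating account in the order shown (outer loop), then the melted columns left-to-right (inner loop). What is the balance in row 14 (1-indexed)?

508

28 rows total (7 × 4). Row 14: index ⌊(14-1)/4⌋ = 3 into account → AC021; (14-1) mod 4 = 1 into the melted columns → Feb.
So row 14 is (AC021, Feb, 508); balance = 508.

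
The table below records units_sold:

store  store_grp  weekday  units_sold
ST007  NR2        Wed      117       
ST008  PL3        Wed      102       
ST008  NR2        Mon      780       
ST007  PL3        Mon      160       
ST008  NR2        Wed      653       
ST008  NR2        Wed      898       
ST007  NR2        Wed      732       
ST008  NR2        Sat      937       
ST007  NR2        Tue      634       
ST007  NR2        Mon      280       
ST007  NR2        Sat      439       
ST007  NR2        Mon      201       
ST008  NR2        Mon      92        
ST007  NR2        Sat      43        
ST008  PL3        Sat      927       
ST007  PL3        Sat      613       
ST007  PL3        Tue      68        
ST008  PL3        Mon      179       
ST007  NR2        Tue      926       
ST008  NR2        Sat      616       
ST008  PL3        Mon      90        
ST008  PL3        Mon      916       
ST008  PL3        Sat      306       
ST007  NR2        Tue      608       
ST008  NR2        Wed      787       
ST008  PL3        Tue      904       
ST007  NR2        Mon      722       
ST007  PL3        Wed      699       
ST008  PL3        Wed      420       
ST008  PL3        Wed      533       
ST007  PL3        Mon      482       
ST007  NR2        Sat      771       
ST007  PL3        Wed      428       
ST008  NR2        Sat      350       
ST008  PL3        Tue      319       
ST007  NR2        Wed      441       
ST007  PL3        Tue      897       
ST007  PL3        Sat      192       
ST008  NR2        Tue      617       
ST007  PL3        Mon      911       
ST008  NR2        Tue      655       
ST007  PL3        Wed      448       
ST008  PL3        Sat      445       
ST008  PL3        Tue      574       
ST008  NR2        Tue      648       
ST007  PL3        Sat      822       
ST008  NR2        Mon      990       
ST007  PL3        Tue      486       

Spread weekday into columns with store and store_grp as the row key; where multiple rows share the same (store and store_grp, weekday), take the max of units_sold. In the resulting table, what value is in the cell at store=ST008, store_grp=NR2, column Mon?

Rows with store=ST008, store_grp=NR2 and weekday=Mon: units_sold values are 780, 92, 990.
max(780, 92, 990) = 990.

990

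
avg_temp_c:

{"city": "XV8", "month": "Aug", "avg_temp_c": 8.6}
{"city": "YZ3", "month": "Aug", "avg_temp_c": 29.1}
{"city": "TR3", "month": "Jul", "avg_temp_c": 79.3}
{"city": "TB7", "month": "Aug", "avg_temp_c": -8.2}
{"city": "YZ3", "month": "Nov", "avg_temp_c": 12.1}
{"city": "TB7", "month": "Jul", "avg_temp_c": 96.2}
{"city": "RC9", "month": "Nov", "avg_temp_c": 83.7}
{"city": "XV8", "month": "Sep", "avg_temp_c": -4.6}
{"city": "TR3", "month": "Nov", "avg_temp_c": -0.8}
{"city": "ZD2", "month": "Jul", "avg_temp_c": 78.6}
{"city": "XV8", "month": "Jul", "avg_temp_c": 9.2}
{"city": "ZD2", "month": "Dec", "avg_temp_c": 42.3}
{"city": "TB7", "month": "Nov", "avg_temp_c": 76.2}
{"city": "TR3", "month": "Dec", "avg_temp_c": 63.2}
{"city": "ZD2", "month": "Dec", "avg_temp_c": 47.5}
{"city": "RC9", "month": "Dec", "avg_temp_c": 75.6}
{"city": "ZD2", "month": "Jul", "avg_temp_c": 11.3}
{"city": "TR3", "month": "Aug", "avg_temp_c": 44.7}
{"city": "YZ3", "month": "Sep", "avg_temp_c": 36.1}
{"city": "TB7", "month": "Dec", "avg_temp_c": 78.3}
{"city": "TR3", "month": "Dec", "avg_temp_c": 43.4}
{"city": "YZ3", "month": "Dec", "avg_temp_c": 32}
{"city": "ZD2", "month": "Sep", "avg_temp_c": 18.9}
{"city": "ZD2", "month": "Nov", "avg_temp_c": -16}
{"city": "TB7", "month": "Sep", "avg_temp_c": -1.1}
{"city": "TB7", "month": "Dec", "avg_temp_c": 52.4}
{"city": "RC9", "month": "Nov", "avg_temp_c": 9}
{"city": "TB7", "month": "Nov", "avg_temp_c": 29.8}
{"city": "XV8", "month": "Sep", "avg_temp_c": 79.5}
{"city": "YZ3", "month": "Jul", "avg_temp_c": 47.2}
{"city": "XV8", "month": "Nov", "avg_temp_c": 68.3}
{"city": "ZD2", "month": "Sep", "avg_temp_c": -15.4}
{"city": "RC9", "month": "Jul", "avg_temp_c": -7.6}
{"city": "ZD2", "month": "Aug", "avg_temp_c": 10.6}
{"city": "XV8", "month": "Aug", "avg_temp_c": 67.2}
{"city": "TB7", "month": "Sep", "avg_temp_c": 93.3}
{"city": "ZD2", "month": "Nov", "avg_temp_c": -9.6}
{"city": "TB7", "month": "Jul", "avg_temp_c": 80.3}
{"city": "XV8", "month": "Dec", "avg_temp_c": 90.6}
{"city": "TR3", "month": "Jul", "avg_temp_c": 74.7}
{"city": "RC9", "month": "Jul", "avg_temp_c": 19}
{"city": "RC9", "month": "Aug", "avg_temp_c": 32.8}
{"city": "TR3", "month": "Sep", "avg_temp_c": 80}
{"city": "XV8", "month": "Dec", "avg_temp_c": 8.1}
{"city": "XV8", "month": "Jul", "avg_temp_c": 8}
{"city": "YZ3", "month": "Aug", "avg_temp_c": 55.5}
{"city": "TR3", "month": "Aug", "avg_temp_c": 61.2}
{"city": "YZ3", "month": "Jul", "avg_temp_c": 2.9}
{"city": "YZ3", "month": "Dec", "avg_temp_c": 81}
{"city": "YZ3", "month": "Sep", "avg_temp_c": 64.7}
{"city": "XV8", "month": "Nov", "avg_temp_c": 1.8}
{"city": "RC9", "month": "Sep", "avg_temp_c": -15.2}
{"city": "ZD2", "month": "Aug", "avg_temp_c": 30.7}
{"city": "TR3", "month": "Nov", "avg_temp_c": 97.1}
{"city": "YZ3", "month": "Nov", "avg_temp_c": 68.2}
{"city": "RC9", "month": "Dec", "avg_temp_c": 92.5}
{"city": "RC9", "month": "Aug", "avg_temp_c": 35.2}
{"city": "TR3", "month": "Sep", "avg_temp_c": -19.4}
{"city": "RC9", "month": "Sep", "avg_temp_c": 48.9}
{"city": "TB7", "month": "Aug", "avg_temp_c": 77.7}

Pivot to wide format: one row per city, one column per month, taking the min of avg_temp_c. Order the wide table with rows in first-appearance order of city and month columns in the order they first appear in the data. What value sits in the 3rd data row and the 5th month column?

43.4

With rows in first-appearance order of city, row 3 is city=TR3. month columns in first-appearance order: Aug, Jul, Nov, Sep, Dec; column 5 is Dec.
Long rows with city=TR3, month=Dec: min(63.2, 43.4) = 43.4.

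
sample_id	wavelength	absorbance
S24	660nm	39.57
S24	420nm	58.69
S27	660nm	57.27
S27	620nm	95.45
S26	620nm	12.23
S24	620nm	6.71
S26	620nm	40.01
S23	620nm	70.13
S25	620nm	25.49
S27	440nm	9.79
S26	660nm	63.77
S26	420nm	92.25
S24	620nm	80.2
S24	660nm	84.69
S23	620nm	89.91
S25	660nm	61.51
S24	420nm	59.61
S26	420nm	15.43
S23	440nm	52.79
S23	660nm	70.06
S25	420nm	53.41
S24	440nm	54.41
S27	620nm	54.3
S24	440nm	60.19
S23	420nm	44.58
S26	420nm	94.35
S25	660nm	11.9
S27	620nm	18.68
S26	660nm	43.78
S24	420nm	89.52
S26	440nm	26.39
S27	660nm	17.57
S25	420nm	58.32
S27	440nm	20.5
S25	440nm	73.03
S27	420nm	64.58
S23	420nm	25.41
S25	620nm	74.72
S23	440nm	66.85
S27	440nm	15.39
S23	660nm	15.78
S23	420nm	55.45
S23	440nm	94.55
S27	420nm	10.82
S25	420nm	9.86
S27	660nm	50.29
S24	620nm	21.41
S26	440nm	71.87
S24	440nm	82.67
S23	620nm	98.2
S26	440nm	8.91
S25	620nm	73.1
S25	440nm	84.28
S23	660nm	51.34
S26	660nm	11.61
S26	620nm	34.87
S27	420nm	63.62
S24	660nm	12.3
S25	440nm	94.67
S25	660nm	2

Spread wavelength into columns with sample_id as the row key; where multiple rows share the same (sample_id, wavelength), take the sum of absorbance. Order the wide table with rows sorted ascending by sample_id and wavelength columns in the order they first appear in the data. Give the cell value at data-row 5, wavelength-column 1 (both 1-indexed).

With rows sorted ascending by sample_id, row 5 is sample_id=S27. wavelength columns in first-appearance order: 660nm, 420nm, 620nm, 440nm; column 1 is 660nm.
Long rows with sample_id=S27, wavelength=660nm: 57.27 + 17.57 + 50.29 = 125.13.

125.13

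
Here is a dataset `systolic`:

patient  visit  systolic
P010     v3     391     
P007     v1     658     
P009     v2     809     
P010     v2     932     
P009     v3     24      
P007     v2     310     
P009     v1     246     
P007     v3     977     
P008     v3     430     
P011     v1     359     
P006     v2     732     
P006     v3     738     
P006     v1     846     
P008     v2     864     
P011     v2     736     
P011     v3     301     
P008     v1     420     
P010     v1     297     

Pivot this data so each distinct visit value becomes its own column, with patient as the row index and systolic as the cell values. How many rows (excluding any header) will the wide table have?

6 distinct patient values → 6 rows.

6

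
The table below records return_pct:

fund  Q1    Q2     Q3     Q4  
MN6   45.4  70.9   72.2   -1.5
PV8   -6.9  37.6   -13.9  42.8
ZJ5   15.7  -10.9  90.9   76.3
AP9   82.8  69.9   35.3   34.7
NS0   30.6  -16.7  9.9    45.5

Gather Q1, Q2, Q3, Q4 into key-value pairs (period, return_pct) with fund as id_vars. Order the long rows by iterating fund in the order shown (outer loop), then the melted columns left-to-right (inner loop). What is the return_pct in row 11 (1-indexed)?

90.9

20 rows total (5 × 4). Row 11: index ⌊(11-1)/4⌋ = 2 into fund → ZJ5; (11-1) mod 4 = 2 into the melted columns → Q3.
So row 11 is (ZJ5, Q3, 90.9); return_pct = 90.9.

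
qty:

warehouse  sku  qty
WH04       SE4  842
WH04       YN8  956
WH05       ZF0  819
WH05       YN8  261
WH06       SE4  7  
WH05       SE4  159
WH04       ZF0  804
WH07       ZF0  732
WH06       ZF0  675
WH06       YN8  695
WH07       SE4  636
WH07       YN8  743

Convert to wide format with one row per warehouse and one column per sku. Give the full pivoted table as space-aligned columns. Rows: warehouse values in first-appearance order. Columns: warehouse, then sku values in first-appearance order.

Columns: warehouse plus the 3 distinct sku values (SE4, YN8, ZF0).
For example, row WH04 column SE4 takes qty=842 from the long row (WH04, SE4).

warehouse  SE4  YN8  ZF0
WH04       842  956  804
WH05       159  261  819
WH06       7    695  675
WH07       636  743  732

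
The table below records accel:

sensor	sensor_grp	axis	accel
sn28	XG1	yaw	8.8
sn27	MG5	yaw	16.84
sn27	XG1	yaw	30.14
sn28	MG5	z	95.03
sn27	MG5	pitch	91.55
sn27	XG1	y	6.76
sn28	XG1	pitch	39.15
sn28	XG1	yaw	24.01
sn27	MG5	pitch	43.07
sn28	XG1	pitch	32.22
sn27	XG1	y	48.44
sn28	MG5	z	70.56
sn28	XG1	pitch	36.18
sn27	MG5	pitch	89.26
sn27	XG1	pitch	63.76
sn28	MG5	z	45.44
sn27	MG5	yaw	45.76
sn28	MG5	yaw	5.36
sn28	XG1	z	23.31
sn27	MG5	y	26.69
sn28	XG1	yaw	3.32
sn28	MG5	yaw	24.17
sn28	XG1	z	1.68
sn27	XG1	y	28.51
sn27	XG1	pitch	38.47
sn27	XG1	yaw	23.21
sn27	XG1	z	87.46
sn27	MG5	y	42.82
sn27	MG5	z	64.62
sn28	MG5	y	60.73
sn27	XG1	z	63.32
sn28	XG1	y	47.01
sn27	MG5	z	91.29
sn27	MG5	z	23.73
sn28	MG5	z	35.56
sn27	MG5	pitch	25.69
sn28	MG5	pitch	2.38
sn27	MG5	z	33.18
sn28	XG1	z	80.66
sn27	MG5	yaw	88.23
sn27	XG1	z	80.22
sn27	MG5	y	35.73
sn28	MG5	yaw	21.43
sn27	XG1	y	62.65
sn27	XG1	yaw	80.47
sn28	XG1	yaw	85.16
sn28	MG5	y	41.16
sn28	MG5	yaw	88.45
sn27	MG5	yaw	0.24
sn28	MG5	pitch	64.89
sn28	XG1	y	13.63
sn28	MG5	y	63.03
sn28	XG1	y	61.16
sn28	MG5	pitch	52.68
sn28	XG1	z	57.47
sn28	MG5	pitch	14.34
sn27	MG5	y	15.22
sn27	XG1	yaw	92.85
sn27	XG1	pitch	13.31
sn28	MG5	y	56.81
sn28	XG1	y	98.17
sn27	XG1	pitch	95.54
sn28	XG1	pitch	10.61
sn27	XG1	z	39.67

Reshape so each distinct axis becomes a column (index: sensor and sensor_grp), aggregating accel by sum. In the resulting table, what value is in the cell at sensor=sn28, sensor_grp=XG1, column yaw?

Rows with sensor=sn28, sensor_grp=XG1 and axis=yaw: accel values are 8.8, 24.01, 3.32, 85.16.
8.8 + 24.01 + 3.32 + 85.16 = 121.29.

121.29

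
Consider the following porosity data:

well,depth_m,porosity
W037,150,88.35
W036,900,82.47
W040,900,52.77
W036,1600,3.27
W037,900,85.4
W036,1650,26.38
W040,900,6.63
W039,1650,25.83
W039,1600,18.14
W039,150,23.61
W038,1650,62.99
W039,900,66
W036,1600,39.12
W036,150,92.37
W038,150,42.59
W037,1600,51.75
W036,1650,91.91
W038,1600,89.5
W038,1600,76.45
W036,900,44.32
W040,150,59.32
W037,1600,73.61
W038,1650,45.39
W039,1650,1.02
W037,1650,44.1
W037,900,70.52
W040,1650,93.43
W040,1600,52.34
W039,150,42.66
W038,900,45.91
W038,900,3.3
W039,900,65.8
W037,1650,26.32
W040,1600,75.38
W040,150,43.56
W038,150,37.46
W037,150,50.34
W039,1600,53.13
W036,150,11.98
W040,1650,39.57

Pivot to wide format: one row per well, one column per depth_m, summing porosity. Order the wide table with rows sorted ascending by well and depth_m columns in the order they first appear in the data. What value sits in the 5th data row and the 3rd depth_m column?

127.72

With rows sorted ascending by well, row 5 is well=W040. depth_m columns in first-appearance order: 150, 900, 1600, 1650; column 3 is 1600.
Long rows with well=W040, depth_m=1600: 52.34 + 75.38 = 127.72.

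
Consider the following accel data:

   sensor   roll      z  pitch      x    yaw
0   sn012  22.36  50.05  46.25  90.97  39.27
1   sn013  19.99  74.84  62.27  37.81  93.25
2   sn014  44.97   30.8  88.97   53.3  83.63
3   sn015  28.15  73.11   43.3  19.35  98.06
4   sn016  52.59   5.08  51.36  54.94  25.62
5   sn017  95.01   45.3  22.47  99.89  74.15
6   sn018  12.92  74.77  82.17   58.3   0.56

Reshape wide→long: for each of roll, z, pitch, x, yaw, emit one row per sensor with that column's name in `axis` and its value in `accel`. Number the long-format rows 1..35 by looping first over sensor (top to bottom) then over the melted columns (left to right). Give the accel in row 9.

35 rows total (7 × 5). Row 9: index ⌊(9-1)/5⌋ = 1 into sensor → sn013; (9-1) mod 5 = 3 into the melted columns → x.
So row 9 is (sn013, x, 37.81); accel = 37.81.

37.81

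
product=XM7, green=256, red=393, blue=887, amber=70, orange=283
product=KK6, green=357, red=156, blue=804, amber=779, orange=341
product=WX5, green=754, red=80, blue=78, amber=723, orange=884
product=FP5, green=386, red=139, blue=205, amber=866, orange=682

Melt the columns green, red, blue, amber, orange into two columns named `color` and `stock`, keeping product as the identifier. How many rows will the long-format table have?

4 product values × 5 melted columns = 20 rows.

20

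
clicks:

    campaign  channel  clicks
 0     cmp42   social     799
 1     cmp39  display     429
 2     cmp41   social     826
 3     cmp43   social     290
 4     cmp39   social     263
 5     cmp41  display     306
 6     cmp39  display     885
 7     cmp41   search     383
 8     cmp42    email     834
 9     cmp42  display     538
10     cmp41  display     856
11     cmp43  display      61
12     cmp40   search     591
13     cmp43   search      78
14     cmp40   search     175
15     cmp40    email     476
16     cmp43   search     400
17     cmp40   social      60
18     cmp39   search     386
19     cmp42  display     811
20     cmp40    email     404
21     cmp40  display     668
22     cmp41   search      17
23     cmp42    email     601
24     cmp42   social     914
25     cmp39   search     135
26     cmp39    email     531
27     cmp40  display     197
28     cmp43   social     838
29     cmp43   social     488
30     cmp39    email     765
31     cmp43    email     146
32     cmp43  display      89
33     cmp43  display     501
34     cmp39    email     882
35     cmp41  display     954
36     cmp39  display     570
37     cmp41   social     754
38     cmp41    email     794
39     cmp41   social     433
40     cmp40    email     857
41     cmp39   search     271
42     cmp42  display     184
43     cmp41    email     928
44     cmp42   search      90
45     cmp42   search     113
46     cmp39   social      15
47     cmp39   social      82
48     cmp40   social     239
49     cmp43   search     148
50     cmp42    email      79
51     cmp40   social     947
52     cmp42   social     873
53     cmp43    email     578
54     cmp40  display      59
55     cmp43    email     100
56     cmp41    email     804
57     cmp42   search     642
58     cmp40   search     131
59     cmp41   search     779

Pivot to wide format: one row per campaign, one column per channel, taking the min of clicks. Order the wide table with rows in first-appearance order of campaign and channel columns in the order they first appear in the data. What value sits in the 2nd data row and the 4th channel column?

With rows in first-appearance order of campaign, row 2 is campaign=cmp39. channel columns in first-appearance order: social, display, search, email; column 4 is email.
Long rows with campaign=cmp39, channel=email: min(531, 765, 882) = 531.

531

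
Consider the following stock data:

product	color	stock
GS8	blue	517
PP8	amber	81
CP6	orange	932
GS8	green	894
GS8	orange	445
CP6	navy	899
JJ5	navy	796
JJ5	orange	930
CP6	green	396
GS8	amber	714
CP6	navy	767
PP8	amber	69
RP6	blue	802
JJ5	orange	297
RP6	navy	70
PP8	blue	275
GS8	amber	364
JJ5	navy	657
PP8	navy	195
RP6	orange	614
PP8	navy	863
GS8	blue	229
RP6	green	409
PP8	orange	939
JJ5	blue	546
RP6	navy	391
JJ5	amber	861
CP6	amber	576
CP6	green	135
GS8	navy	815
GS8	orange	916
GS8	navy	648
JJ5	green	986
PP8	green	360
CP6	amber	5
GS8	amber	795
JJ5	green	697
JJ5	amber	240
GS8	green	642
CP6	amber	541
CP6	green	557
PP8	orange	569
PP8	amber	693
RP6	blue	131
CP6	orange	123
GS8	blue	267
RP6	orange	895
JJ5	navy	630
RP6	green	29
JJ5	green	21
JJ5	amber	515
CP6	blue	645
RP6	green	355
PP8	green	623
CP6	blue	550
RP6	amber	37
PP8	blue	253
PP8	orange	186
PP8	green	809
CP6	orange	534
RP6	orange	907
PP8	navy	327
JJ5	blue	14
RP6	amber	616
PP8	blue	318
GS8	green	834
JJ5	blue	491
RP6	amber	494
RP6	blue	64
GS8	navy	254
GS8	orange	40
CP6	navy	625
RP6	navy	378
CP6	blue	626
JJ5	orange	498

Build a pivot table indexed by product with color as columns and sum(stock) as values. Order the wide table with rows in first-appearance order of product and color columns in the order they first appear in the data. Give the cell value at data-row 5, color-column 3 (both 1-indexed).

2416

With rows in first-appearance order of product, row 5 is product=RP6. color columns in first-appearance order: blue, amber, orange, green, navy; column 3 is orange.
Long rows with product=RP6, color=orange: 614 + 895 + 907 = 2416.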